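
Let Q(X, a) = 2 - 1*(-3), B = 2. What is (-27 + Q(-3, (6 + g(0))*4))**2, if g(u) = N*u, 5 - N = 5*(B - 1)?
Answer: 484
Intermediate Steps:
N = 0 (N = 5 - 5*(2 - 1) = 5 - 5 = 0)
g(u) = 0 (g(u) = 0*u = 0)
Q(X, a) = 5 (Q(X, a) = 2 + 3 = 5)
(-27 + Q(-3, (6 + g(0))*4))**2 = (-27 + 5)**2 = (-22)**2 = 484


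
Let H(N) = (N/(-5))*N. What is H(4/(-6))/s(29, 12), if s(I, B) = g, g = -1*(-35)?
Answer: -4/1575 ≈ -0.0025397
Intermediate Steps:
g = 35
s(I, B) = 35
H(N) = -N**2/5 (H(N) = (N*(-1/5))*N = (-N/5)*N = -N**2/5)
H(4/(-6))/s(29, 12) = -(4/(-6))**2/5/35 = -(4*(-1/6))**2/5*(1/35) = -(-2/3)**2/5*(1/35) = -1/5*4/9*(1/35) = -4/45*1/35 = -4/1575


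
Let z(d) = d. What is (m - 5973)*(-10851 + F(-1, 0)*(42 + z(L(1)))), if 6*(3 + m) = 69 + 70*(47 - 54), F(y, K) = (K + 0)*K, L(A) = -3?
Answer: 131213909/2 ≈ 6.5607e+7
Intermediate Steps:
F(y, K) = K² (F(y, K) = K*K = K²)
m = -439/6 (m = -3 + (69 + 70*(47 - 54))/6 = -3 + (69 + 70*(-7))/6 = -3 + (69 - 490)/6 = -3 + (⅙)*(-421) = -3 - 421/6 = -439/6 ≈ -73.167)
(m - 5973)*(-10851 + F(-1, 0)*(42 + z(L(1)))) = (-439/6 - 5973)*(-10851 + 0²*(42 - 3)) = -36277*(-10851 + 0*39)/6 = -36277*(-10851 + 0)/6 = -36277/6*(-10851) = 131213909/2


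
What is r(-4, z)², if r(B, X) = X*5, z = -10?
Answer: 2500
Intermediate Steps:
r(B, X) = 5*X
r(-4, z)² = (5*(-10))² = (-50)² = 2500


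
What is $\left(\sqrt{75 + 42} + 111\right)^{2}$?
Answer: $12438 + 666 \sqrt{13} \approx 14839.0$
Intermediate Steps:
$\left(\sqrt{75 + 42} + 111\right)^{2} = \left(\sqrt{117} + 111\right)^{2} = \left(3 \sqrt{13} + 111\right)^{2} = \left(111 + 3 \sqrt{13}\right)^{2}$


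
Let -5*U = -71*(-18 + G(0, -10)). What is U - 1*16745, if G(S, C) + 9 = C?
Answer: -86352/5 ≈ -17270.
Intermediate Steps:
G(S, C) = -9 + C
U = -2627/5 (U = -(-71)*(-18 + (-9 - 10))/5 = -(-71)*(-18 - 19)/5 = -(-71)*(-37)/5 = -⅕*2627 = -2627/5 ≈ -525.40)
U - 1*16745 = -2627/5 - 1*16745 = -2627/5 - 16745 = -86352/5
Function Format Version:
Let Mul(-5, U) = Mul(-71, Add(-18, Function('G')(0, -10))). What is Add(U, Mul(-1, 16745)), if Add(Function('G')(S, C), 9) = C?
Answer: Rational(-86352, 5) ≈ -17270.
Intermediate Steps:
Function('G')(S, C) = Add(-9, C)
U = Rational(-2627, 5) (U = Mul(Rational(-1, 5), Mul(-71, Add(-18, Add(-9, -10)))) = Mul(Rational(-1, 5), Mul(-71, Add(-18, -19))) = Mul(Rational(-1, 5), Mul(-71, -37)) = Mul(Rational(-1, 5), 2627) = Rational(-2627, 5) ≈ -525.40)
Add(U, Mul(-1, 16745)) = Add(Rational(-2627, 5), Mul(-1, 16745)) = Add(Rational(-2627, 5), -16745) = Rational(-86352, 5)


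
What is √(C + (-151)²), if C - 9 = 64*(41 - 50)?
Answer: √22234 ≈ 149.11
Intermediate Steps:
C = -567 (C = 9 + 64*(41 - 50) = 9 + 64*(-9) = 9 - 576 = -567)
√(C + (-151)²) = √(-567 + (-151)²) = √(-567 + 22801) = √22234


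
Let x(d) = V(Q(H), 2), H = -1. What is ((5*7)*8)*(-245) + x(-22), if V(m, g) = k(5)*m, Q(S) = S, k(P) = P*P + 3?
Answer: -68628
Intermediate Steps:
k(P) = 3 + P**2 (k(P) = P**2 + 3 = 3 + P**2)
V(m, g) = 28*m (V(m, g) = (3 + 5**2)*m = (3 + 25)*m = 28*m)
x(d) = -28 (x(d) = 28*(-1) = -28)
((5*7)*8)*(-245) + x(-22) = ((5*7)*8)*(-245) - 28 = (35*8)*(-245) - 28 = 280*(-245) - 28 = -68600 - 28 = -68628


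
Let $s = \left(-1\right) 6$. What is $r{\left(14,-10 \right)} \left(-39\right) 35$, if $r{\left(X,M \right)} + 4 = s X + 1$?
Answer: $118755$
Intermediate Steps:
$s = -6$
$r{\left(X,M \right)} = -3 - 6 X$ ($r{\left(X,M \right)} = -4 - \left(-1 + 6 X\right) = -3 - 6 X$)
$r{\left(14,-10 \right)} \left(-39\right) 35 = \left(-3 - 84\right) \left(-39\right) 35 = \left(-87\right) \left(-39\right) 35 = 3393 \cdot 35 = 118755$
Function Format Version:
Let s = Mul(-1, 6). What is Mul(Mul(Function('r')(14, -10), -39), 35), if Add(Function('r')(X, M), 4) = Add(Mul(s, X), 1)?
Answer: 118755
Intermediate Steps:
s = -6
Function('r')(X, M) = Add(-3, Mul(-6, X)) (Function('r')(X, M) = Add(-4, Add(Mul(-6, X), 1)) = Add(-4, Add(1, Mul(-6, X))) = Add(-3, Mul(-6, X)))
Mul(Mul(Function('r')(14, -10), -39), 35) = Mul(Mul(Add(-3, Mul(-6, 14)), -39), 35) = Mul(Mul(Add(-3, -84), -39), 35) = Mul(Mul(-87, -39), 35) = Mul(3393, 35) = 118755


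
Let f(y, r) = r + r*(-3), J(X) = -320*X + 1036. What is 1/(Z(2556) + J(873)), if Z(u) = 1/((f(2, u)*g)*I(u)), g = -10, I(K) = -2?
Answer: -102240/28455845761 ≈ -3.5929e-6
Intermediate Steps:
J(X) = 1036 - 320*X
f(y, r) = -2*r (f(y, r) = r - 3*r = -2*r)
Z(u) = -1/(40*u) (Z(u) = 1/((-2*u*(-10))*(-2)) = 1/((20*u)*(-2)) = 1/(-40*u) = -1/(40*u))
1/(Z(2556) + J(873)) = 1/(-1/40/2556 + (1036 - 320*873)) = 1/(-1/40*1/2556 + (1036 - 279360)) = 1/(-1/102240 - 278324) = 1/(-28455845761/102240) = -102240/28455845761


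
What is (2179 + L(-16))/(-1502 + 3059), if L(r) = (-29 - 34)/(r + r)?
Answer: 69791/49824 ≈ 1.4008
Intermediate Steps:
L(r) = -63/(2*r) (L(r) = -63*1/(2*r) = -63/(2*r))
(2179 + L(-16))/(-1502 + 3059) = (2179 - 63/2/(-16))/(-1502 + 3059) = (2179 - 63/2*(-1/16))/1557 = (2179 + 63/32)*(1/1557) = (69791/32)*(1/1557) = 69791/49824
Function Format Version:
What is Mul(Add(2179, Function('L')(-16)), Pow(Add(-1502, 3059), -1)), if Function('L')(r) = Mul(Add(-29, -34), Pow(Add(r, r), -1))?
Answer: Rational(69791, 49824) ≈ 1.4008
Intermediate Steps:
Function('L')(r) = Mul(Rational(-63, 2), Pow(r, -1)) (Function('L')(r) = Mul(-63, Pow(Mul(2, r), -1)) = Mul(-63, Mul(Rational(1, 2), Pow(r, -1))) = Mul(Rational(-63, 2), Pow(r, -1)))
Mul(Add(2179, Function('L')(-16)), Pow(Add(-1502, 3059), -1)) = Mul(Add(2179, Mul(Rational(-63, 2), Pow(-16, -1))), Pow(Add(-1502, 3059), -1)) = Mul(Add(2179, Mul(Rational(-63, 2), Rational(-1, 16))), Pow(1557, -1)) = Mul(Add(2179, Rational(63, 32)), Rational(1, 1557)) = Mul(Rational(69791, 32), Rational(1, 1557)) = Rational(69791, 49824)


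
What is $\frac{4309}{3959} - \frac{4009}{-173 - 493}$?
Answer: $\frac{506525}{71262} \approx 7.1079$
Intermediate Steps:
$\frac{4309}{3959} - \frac{4009}{-173 - 493} = 4309 \cdot \frac{1}{3959} - \frac{4009}{-173 - 493} = \frac{4309}{3959} - \frac{4009}{-666} = \frac{4309}{3959} - - \frac{4009}{666} = \frac{4309}{3959} + \frac{4009}{666} = \frac{506525}{71262}$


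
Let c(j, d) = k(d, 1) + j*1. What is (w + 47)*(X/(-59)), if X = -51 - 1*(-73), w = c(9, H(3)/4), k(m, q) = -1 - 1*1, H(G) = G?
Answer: -1188/59 ≈ -20.136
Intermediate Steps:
k(m, q) = -2 (k(m, q) = -1 - 1 = -2)
c(j, d) = -2 + j (c(j, d) = -2 + j*1 = -2 + j)
w = 7 (w = -2 + 9 = 7)
X = 22 (X = -51 + 73 = 22)
(w + 47)*(X/(-59)) = (7 + 47)*(22/(-59)) = 54*(22*(-1/59)) = 54*(-22/59) = -1188/59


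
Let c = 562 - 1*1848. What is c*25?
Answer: -32150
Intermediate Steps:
c = -1286 (c = 562 - 1848 = -1286)
c*25 = -1286*25 = -32150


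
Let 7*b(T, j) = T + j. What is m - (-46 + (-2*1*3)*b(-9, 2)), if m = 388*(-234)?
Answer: -90752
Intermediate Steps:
b(T, j) = T/7 + j/7 (b(T, j) = (T + j)/7 = T/7 + j/7)
m = -90792
m - (-46 + (-2*1*3)*b(-9, 2)) = -90792 - (-46 + (-2*1*3)*((1/7)*(-9) + (1/7)*2)) = -90792 - (-46 + (-2*3)*(-9/7 + 2/7)) = -90792 - (-46 - 6*(-1)) = -90792 - (-46 + 6) = -90792 - 1*(-40) = -90792 + 40 = -90752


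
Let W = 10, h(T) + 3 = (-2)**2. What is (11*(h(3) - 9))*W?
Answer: -880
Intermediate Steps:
h(T) = 1 (h(T) = -3 + (-2)**2 = -3 + 4 = 1)
(11*(h(3) - 9))*W = (11*(1 - 9))*10 = (11*(-8))*10 = -88*10 = -880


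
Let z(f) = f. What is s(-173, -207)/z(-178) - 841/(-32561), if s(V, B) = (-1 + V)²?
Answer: -492833569/2897929 ≈ -170.06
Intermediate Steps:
s(-173, -207)/z(-178) - 841/(-32561) = (-1 - 173)²/(-178) - 841/(-32561) = (-174)²*(-1/178) - 841*(-1/32561) = 30276*(-1/178) + 841/32561 = -15138/89 + 841/32561 = -492833569/2897929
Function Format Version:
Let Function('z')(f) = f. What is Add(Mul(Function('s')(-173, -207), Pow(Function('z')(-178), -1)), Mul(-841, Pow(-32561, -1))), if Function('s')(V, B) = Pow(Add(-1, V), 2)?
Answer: Rational(-492833569, 2897929) ≈ -170.06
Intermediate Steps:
Add(Mul(Function('s')(-173, -207), Pow(Function('z')(-178), -1)), Mul(-841, Pow(-32561, -1))) = Add(Mul(Pow(Add(-1, -173), 2), Pow(-178, -1)), Mul(-841, Pow(-32561, -1))) = Add(Mul(Pow(-174, 2), Rational(-1, 178)), Mul(-841, Rational(-1, 32561))) = Add(Mul(30276, Rational(-1, 178)), Rational(841, 32561)) = Add(Rational(-15138, 89), Rational(841, 32561)) = Rational(-492833569, 2897929)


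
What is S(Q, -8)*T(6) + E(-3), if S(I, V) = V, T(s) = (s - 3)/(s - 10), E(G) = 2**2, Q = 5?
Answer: 10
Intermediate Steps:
E(G) = 4
T(s) = (-3 + s)/(-10 + s)
S(Q, -8)*T(6) + E(-3) = -8*(-3 + 6)/(-10 + 6) + 4 = -8*3/(-4) + 4 = -(-2)*3 + 4 = -8*(-3/4) + 4 = 6 + 4 = 10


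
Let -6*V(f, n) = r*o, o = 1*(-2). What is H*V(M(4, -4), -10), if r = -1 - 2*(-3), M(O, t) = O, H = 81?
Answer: 135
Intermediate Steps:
r = 5 (r = -1 + 6 = 5)
o = -2
V(f, n) = 5/3 (V(f, n) = -5*(-2)/6 = -1/6*(-10) = 5/3)
H*V(M(4, -4), -10) = 81*(5/3) = 135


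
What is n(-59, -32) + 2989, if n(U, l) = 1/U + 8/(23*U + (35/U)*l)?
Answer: 13921570202/4657637 ≈ 2989.0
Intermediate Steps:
n(U, l) = 1/U + 8/(23*U + 35*l/U)
n(-59, -32) + 2989 = (31*(-59)² + 35*(-32))/((-59)*(23*(-59)² + 35*(-32))) + 2989 = -(31*3481 - 1120)/(59*(23*3481 - 1120)) + 2989 = -(107911 - 1120)/(59*(80063 - 1120)) + 2989 = -1/59*106791/78943 + 2989 = -1/59*1/78943*106791 + 2989 = -106791/4657637 + 2989 = 13921570202/4657637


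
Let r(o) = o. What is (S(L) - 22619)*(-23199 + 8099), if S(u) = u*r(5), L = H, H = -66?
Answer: 346529900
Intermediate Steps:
L = -66
S(u) = 5*u (S(u) = u*5 = 5*u)
(S(L) - 22619)*(-23199 + 8099) = (5*(-66) - 22619)*(-23199 + 8099) = (-330 - 22619)*(-15100) = -22949*(-15100) = 346529900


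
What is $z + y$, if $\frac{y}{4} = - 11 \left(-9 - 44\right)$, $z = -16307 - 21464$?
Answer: $-35439$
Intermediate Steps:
$z = -37771$ ($z = -16307 - 21464 = -37771$)
$y = 2332$ ($y = 4 \left(- 11 \left(-9 - 44\right)\right) = 4 \left(\left(-11\right) \left(-53\right)\right) = 4 \cdot 583 = 2332$)
$z + y = -37771 + 2332 = -35439$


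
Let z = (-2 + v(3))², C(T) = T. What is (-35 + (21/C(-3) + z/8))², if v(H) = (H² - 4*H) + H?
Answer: 6889/4 ≈ 1722.3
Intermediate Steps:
v(H) = H² - 3*H
z = 4 (z = (-2 + 3*(-3 + 3))² = (-2 + 3*0)² = (-2 + 0)² = (-2)² = 4)
(-35 + (21/C(-3) + z/8))² = (-35 + (21/(-3) + 4/8))² = (-35 + (21*(-⅓) + 4*(⅛)))² = (-35 + (-7 + ½))² = (-35 - 13/2)² = (-83/2)² = 6889/4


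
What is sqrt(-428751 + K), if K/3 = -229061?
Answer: I*sqrt(1115934) ≈ 1056.4*I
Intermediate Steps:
K = -687183 (K = 3*(-229061) = -687183)
sqrt(-428751 + K) = sqrt(-428751 - 687183) = sqrt(-1115934) = I*sqrt(1115934)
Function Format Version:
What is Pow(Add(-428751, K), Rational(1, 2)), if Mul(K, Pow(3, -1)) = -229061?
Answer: Mul(I, Pow(1115934, Rational(1, 2))) ≈ Mul(1056.4, I)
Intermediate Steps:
K = -687183 (K = Mul(3, -229061) = -687183)
Pow(Add(-428751, K), Rational(1, 2)) = Pow(Add(-428751, -687183), Rational(1, 2)) = Pow(-1115934, Rational(1, 2)) = Mul(I, Pow(1115934, Rational(1, 2)))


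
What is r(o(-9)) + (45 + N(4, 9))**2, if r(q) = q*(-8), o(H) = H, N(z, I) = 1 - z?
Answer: 1836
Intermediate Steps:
r(q) = -8*q
r(o(-9)) + (45 + N(4, 9))**2 = -8*(-9) + (45 + (1 - 1*4))**2 = 72 + (45 + (1 - 4))**2 = 72 + (45 - 3)**2 = 72 + 42**2 = 72 + 1764 = 1836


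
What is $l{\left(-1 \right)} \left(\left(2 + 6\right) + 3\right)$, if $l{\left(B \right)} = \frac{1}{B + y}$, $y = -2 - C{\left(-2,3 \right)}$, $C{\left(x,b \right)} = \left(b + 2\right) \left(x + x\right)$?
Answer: $\frac{11}{17} \approx 0.64706$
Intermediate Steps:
$C{\left(x,b \right)} = 2 x \left(2 + b\right)$ ($C{\left(x,b \right)} = \left(2 + b\right) 2 x = 2 x \left(2 + b\right)$)
$y = 18$ ($y = -2 - 2 \left(-2\right) \left(2 + 3\right) = -2 - 2 \left(-2\right) 5 = -2 - -20 = -2 + 20 = 18$)
$l{\left(B \right)} = \frac{1}{18 + B}$ ($l{\left(B \right)} = \frac{1}{B + 18} = \frac{1}{18 + B}$)
$l{\left(-1 \right)} \left(\left(2 + 6\right) + 3\right) = \frac{\left(2 + 6\right) + 3}{18 - 1} = \frac{8 + 3}{17} = \frac{1}{17} \cdot 11 = \frac{11}{17}$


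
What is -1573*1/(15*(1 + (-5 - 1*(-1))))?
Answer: 1573/45 ≈ 34.956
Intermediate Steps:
-1573*1/(15*(1 + (-5 - 1*(-1)))) = -1573*1/(15*(1 + (-5 + 1))) = -1573*1/(15*(1 - 4)) = -1573/(-3*(-3)*(-5)) = -1573/(9*(-5)) = -1573/(-45) = -1573*(-1/45) = 1573/45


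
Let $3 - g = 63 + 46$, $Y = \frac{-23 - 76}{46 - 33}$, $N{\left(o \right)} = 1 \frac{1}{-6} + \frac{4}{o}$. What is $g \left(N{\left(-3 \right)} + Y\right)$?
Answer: $\frac{12561}{13} \approx 966.23$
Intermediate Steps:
$N{\left(o \right)} = - \frac{1}{6} + \frac{4}{o}$ ($N{\left(o \right)} = 1 \left(- \frac{1}{6}\right) + \frac{4}{o} = - \frac{1}{6} + \frac{4}{o}$)
$Y = - \frac{99}{13} \approx -7.6154$
$g = -106$ ($g = 3 - \left(63 + 46\right) = 3 - 109 = -106$)
$g \left(N{\left(-3 \right)} + Y\right) = - 106 \left(\frac{24 - -3}{6 \left(-3\right)} - \frac{99}{13}\right) = - 106 \left(\frac{1}{6} \left(- \frac{1}{3}\right) \left(24 + 3\right) - \frac{99}{13}\right) = - 106 \left(\frac{1}{6} \left(- \frac{1}{3}\right) 27 - \frac{99}{13}\right) = - 106 \left(- \frac{3}{2} - \frac{99}{13}\right) = \left(-106\right) \left(- \frac{237}{26}\right) = \frac{12561}{13}$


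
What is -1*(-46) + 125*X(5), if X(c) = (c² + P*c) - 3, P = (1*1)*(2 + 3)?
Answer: 5921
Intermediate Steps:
P = 5 (P = 1*5 = 5)
X(c) = -3 + c² + 5*c (X(c) = (c² + 5*c) - 3 = -3 + c² + 5*c)
-1*(-46) + 125*X(5) = -1*(-46) + 125*(-3 + 5² + 5*5) = 46 + 125*(-3 + 25 + 25) = 46 + 125*47 = 46 + 5875 = 5921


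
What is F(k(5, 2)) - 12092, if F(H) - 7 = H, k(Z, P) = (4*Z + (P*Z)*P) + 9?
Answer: -12036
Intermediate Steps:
k(Z, P) = 9 + 4*Z + Z*P² (k(Z, P) = (4*Z + Z*P²) + 9 = 9 + 4*Z + Z*P²)
F(H) = 7 + H
F(k(5, 2)) - 12092 = (7 + (9 + 4*5 + 5*2²)) - 12092 = (7 + (9 + 20 + 5*4)) - 12092 = (7 + (9 + 20 + 20)) - 12092 = (7 + 49) - 12092 = 56 - 12092 = -12036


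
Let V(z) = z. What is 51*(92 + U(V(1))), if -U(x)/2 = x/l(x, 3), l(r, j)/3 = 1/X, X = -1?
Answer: 4726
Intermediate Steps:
l(r, j) = -3 (l(r, j) = 3/(-1) = 3*(-1) = -3)
U(x) = 2*x/3 (U(x) = -2*x/(-3) = -2*x*(-1)/3 = -(-2)*x/3 = 2*x/3)
51*(92 + U(V(1))) = 51*(92 + (⅔)*1) = 51*(92 + ⅔) = 51*(278/3) = 4726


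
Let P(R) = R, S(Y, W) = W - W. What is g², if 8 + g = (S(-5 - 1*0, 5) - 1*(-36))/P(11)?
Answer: 2704/121 ≈ 22.347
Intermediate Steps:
S(Y, W) = 0
g = -52/11 (g = -8 + (0 - 1*(-36))/11 = -8 + (0 + 36)*(1/11) = -8 + 36*(1/11) = -8 + 36/11 = -52/11 ≈ -4.7273)
g² = (-52/11)² = 2704/121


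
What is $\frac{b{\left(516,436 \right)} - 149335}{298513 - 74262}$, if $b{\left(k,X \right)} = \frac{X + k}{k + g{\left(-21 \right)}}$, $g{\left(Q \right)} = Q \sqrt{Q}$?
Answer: $- \frac{13714613321}{20594987589} + \frac{6664 i \sqrt{21}}{20594987589} \approx -0.66592 + 1.4828 \cdot 10^{-6} i$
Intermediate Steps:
$g{\left(Q \right)} = Q^{\frac{3}{2}}$
$b{\left(k,X \right)} = \frac{X + k}{k - 21 i \sqrt{21}}$ ($b{\left(k,X \right)} = \frac{X + k}{k + \left(-21\right)^{\frac{3}{2}}} = \frac{X + k}{k - 21 i \sqrt{21}}$)
$\frac{b{\left(516,436 \right)} - 149335}{298513 - 74262} = \frac{\frac{436 + 516}{516 - 21 i \sqrt{21}} - 149335}{298513 - 74262} = \frac{\frac{1}{516 - 21 i \sqrt{21}} \cdot 952 - 149335}{224251} = \left(\frac{952}{516 - 21 i \sqrt{21}} - 149335\right) \frac{1}{224251} = \left(-149335 + \frac{952}{516 - 21 i \sqrt{21}}\right) \frac{1}{224251} = - \frac{149335}{224251} + \frac{952}{224251 \left(516 - 21 i \sqrt{21}\right)}$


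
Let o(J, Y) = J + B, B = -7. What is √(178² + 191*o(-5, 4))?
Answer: 4*√1837 ≈ 171.44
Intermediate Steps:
o(J, Y) = -7 + J (o(J, Y) = J - 7 = -7 + J)
√(178² + 191*o(-5, 4)) = √(178² + 191*(-7 - 5)) = √(31684 + 191*(-12)) = √(31684 - 2292) = √29392 = 4*√1837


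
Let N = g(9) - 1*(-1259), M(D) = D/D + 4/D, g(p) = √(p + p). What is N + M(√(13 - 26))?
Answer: 1260 + 3*√2 - 4*I*√13/13 ≈ 1264.2 - 1.1094*I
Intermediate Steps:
g(p) = √2*√p (g(p) = √(2*p) = √2*√p)
M(D) = 1 + 4/D
N = 1259 + 3*√2 (N = √2*√9 - 1*(-1259) = √2*3 + 1259 = 3*√2 + 1259 = 1259 + 3*√2 ≈ 1263.2)
N + M(√(13 - 26)) = (1259 + 3*√2) + (4 + √(13 - 26))/(√(13 - 26)) = (1259 + 3*√2) + (4 + √(-13))/(√(-13)) = (1259 + 3*√2) + (4 + I*√13)/((I*√13)) = (1259 + 3*√2) + (-I*√13/13)*(4 + I*√13) = (1259 + 3*√2) - I*√13*(4 + I*√13)/13 = 1259 + 3*√2 - I*√13*(4 + I*√13)/13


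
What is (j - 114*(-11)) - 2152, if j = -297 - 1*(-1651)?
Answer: 456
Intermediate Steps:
j = 1354 (j = -297 + 1651 = 1354)
(j - 114*(-11)) - 2152 = (1354 - 114*(-11)) - 2152 = (1354 + 1254) - 2152 = 2608 - 2152 = 456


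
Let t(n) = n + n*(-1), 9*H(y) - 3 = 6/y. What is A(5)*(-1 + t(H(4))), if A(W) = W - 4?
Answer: -1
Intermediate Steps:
A(W) = -4 + W
H(y) = 1/3 + 2/(3*y) (H(y) = 1/3 + (6/y)/9 = 1/3 + 2/(3*y))
t(n) = 0 (t(n) = n - n = 0)
A(5)*(-1 + t(H(4))) = (-4 + 5)*(-1 + 0) = 1*(-1) = -1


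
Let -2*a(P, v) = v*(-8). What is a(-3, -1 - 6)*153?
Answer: -4284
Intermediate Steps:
a(P, v) = 4*v (a(P, v) = -v*(-8)/2 = -(-4)*v = 4*v)
a(-3, -1 - 6)*153 = (4*(-1 - 6))*153 = (4*(-7))*153 = -28*153 = -4284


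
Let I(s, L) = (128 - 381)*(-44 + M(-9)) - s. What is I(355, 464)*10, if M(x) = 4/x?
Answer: 980050/9 ≈ 1.0889e+5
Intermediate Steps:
I(s, L) = 101200/9 - s (I(s, L) = (128 - 381)*(-44 + 4/(-9)) - s = -253*(-44 + 4*(-1/9)) - s = -253*(-44 - 4/9) - s = -253*(-400/9) - s = 101200/9 - s)
I(355, 464)*10 = (101200/9 - 1*355)*10 = (101200/9 - 355)*10 = (98005/9)*10 = 980050/9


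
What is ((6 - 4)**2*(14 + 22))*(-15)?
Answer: -2160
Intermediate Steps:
((6 - 4)**2*(14 + 22))*(-15) = (2**2*36)*(-15) = (4*36)*(-15) = 144*(-15) = -2160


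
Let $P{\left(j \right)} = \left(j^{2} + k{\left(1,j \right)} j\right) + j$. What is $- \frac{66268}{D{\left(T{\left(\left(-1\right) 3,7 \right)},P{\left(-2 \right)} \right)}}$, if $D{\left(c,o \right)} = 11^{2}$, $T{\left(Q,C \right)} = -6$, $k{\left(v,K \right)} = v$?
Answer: $- \frac{66268}{121} \approx -547.67$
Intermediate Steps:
$P{\left(j \right)} = j^{2} + 2 j$ ($P{\left(j \right)} = \left(j^{2} + 1 j\right) + j = \left(j^{2} + j\right) + j = \left(j + j^{2}\right) + j = j^{2} + 2 j$)
$D{\left(c,o \right)} = 121$
$- \frac{66268}{D{\left(T{\left(\left(-1\right) 3,7 \right)},P{\left(-2 \right)} \right)}} = - \frac{66268}{121}$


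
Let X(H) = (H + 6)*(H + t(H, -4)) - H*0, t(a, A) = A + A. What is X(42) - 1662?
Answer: -30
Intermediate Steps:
t(a, A) = 2*A
X(H) = (-8 + H)*(6 + H) (X(H) = (H + 6)*(H + 2*(-4)) - H*0 = (6 + H)*(H - 8) - 1*0 = (6 + H)*(-8 + H) + 0 = (-8 + H)*(6 + H) + 0 = (-8 + H)*(6 + H))
X(42) - 1662 = (-48 + 42² - 2*42) - 1662 = (-48 + 1764 - 84) - 1662 = 1632 - 1662 = -30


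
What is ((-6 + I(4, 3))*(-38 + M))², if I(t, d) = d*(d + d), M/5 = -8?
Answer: 876096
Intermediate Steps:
M = -40 (M = 5*(-8) = -40)
I(t, d) = 2*d² (I(t, d) = d*(2*d) = 2*d²)
((-6 + I(4, 3))*(-38 + M))² = ((-6 + 2*3²)*(-38 - 40))² = ((-6 + 2*9)*(-78))² = ((-6 + 18)*(-78))² = (12*(-78))² = (-936)² = 876096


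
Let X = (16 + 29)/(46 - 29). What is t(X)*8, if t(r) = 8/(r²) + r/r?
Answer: 34696/2025 ≈ 17.134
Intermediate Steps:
X = 45/17 ≈ 2.6471
t(r) = 1 + 8/r² (t(r) = 8/r² + 1 = 1 + 8/r²)
t(X)*8 = (1 + 8/(45/17)²)*8 = (1 + 8*(289/2025))*8 = (1 + 2312/2025)*8 = (4337/2025)*8 = 34696/2025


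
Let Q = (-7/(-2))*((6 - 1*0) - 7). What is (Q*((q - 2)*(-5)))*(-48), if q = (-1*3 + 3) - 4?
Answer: 5040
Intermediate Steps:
q = -4 (q = (-3 + 3) - 4 = 0 - 4 = -4)
Q = -7/2 (Q = (-7*(-½))*((6 + 0) - 7) = 7*(6 - 7)/2 = (7/2)*(-1) = -7/2 ≈ -3.5000)
(Q*((q - 2)*(-5)))*(-48) = -7*(-4 - 2)*(-5)/2*(-48) = -(-21)*(-5)*(-48) = -7/2*30*(-48) = -105*(-48) = 5040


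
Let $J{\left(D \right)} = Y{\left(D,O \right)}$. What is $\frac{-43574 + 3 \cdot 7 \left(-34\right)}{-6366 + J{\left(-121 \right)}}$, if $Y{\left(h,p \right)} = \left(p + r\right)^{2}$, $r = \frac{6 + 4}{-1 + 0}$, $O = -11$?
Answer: $\frac{44288}{5925} \approx 7.4748$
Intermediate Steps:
$r = -10$ ($r = \frac{10}{-1} = 10 \left(-1\right) = -10$)
$Y{\left(h,p \right)} = \left(-10 + p\right)^{2}$ ($Y{\left(h,p \right)} = \left(p - 10\right)^{2} = \left(-10 + p\right)^{2}$)
$J{\left(D \right)} = 441$ ($J{\left(D \right)} = \left(-10 - 11\right)^{2} = \left(-21\right)^{2} = 441$)
$\frac{-43574 + 3 \cdot 7 \left(-34\right)}{-6366 + J{\left(-121 \right)}} = \frac{-43574 + 3 \cdot 7 \left(-34\right)}{-6366 + 441} = \frac{-43574 + 21 \left(-34\right)}{-5925} = \left(-43574 - 714\right) \left(- \frac{1}{5925}\right) = \left(-44288\right) \left(- \frac{1}{5925}\right) = \frac{44288}{5925}$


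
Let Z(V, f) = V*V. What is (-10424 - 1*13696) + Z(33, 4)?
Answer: -23031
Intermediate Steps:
Z(V, f) = V²
(-10424 - 1*13696) + Z(33, 4) = (-10424 - 1*13696) + 33² = (-10424 - 13696) + 1089 = -24120 + 1089 = -23031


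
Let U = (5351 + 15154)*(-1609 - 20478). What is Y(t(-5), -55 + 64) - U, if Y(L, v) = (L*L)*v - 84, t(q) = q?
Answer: 452894076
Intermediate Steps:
Y(L, v) = -84 + v*L² (Y(L, v) = L²*v - 84 = v*L² - 84 = -84 + v*L²)
U = -452893935 (U = 20505*(-22087) = -452893935)
Y(t(-5), -55 + 64) - U = (-84 + (-55 + 64)*(-5)²) - 1*(-452893935) = (-84 + 9*25) + 452893935 = (-84 + 225) + 452893935 = 141 + 452893935 = 452894076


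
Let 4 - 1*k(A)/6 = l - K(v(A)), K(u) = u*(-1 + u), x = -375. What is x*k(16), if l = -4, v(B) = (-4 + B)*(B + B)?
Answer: -330930000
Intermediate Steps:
v(B) = 2*B*(-4 + B) (v(B) = (-4 + B)*(2*B) = 2*B*(-4 + B))
k(A) = 48 + 12*A*(-1 + 2*A*(-4 + A))*(-4 + A) (k(A) = 24 - 6*(-4 - 2*A*(-4 + A)*(-1 + 2*A*(-4 + A))) = 24 - 6*(-4 - 2*A*(-1 + 2*A*(-4 + A))*(-4 + A)) = 24 + (24 + 12*A*(-1 + 2*A*(-4 + A))*(-4 + A)) = 48 + 12*A*(-1 + 2*A*(-4 + A))*(-4 + A))
x*k(16) = -375*(48 + 12*16*(-1 + 2*16*(-4 + 16))*(-4 + 16)) = -375*(48 + 12*16*(-1 + 2*16*12)*12) = -375*(48 + 12*16*(-1 + 384)*12) = -375*(48 + 12*16*383*12) = -375*(48 + 882432) = -375*882480 = -330930000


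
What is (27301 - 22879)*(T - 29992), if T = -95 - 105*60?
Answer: -160903314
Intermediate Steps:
T = -6395 (T = -95 - 6300 = -6395)
(27301 - 22879)*(T - 29992) = (27301 - 22879)*(-6395 - 29992) = 4422*(-36387) = -160903314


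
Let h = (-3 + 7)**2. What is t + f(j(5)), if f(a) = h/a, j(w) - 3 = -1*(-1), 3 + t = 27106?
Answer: 27107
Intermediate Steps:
t = 27103 (t = -3 + 27106 = 27103)
j(w) = 4 (j(w) = 3 - 1*(-1) = 3 + 1 = 4)
h = 16 (h = 4**2 = 16)
f(a) = 16/a
t + f(j(5)) = 27103 + 16/4 = 27103 + 16*(1/4) = 27103 + 4 = 27107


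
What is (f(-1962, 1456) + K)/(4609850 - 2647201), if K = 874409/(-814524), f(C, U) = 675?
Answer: 548929291/1598624714076 ≈ 0.00034338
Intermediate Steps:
K = -874409/814524 (K = 874409*(-1/814524) = -874409/814524 ≈ -1.0735)
(f(-1962, 1456) + K)/(4609850 - 2647201) = (675 - 874409/814524)/(4609850 - 2647201) = (548929291/814524)/1962649 = (548929291/814524)*(1/1962649) = 548929291/1598624714076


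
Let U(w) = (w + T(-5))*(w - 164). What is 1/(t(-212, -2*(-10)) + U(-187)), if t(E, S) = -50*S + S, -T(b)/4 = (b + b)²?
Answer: 1/205057 ≈ 4.8767e-6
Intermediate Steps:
T(b) = -16*b² (T(b) = -4*(b + b)² = -4*4*b² = -16*b²)
t(E, S) = -49*S
U(w) = (-400 + w)*(-164 + w) (U(w) = (w - 16*(-5)²)*(w - 164) = (w - 16*25)*(-164 + w) = (w - 400)*(-164 + w) = (-400 + w)*(-164 + w))
1/(t(-212, -2*(-10)) + U(-187)) = 1/(-(-98)*(-10) + (65600 + (-187)² - 564*(-187))) = 1/(-49*20 + (65600 + 34969 + 105468)) = 1/(-980 + 206037) = 1/205057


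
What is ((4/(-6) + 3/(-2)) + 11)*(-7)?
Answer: -371/6 ≈ -61.833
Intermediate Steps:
((4/(-6) + 3/(-2)) + 11)*(-7) = ((4*(-⅙) + 3*(-½)) + 11)*(-7) = ((-⅔ - 3/2) + 11)*(-7) = (-13/6 + 11)*(-7) = (53/6)*(-7) = -371/6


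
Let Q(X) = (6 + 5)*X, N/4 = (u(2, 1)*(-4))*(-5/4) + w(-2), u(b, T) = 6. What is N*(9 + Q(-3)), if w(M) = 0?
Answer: -2880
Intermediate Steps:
N = 120 (N = 4*((6*(-4))*(-5/4) + 0) = 4*(-(-120)/4 + 0) = 4*(-24*(-5/4) + 0) = 4*(30 + 0) = 4*30 = 120)
Q(X) = 11*X
N*(9 + Q(-3)) = 120*(9 + 11*(-3)) = 120*(9 - 33) = 120*(-24) = -2880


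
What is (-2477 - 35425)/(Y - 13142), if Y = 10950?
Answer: 18951/1096 ≈ 17.291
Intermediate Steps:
(-2477 - 35425)/(Y - 13142) = (-2477 - 35425)/(10950 - 13142) = -37902/(-2192) = -37902*(-1/2192) = 18951/1096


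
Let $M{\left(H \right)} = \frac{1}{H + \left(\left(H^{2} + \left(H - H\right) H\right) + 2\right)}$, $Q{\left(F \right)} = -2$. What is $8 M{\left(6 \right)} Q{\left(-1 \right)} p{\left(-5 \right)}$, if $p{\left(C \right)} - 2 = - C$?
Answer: $- \frac{28}{11} \approx -2.5455$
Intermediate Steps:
$p{\left(C \right)} = 2 - C$
$M{\left(H \right)} = \frac{1}{2 + H + H^{2}}$ ($M{\left(H \right)} = \frac{1}{H + \left(\left(H^{2} + 0 H\right) + 2\right)} = \frac{1}{H + \left(\left(H^{2} + 0\right) + 2\right)} = \frac{1}{H + \left(H^{2} + 2\right)} = \frac{1}{H + \left(2 + H^{2}\right)} = \frac{1}{2 + H + H^{2}}$)
$8 M{\left(6 \right)} Q{\left(-1 \right)} p{\left(-5 \right)} = 8 \frac{1}{2 + 6 + 6^{2}} \left(-2\right) \left(2 - -5\right) = 8 \frac{1}{2 + 6 + 36} \left(-2\right) \left(2 + 5\right) = 8 \cdot \frac{1}{44} \left(-2\right) 7 = 8 \left(\left(- \frac{1}{22}\right) 7\right) = 8 \left(- \frac{7}{22}\right) = - \frac{28}{11}$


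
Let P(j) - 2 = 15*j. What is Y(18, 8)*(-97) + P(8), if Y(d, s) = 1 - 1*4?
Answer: 413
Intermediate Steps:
Y(d, s) = -3 (Y(d, s) = 1 - 4 = -3)
P(j) = 2 + 15*j
Y(18, 8)*(-97) + P(8) = -3*(-97) + (2 + 15*8) = 291 + (2 + 120) = 291 + 122 = 413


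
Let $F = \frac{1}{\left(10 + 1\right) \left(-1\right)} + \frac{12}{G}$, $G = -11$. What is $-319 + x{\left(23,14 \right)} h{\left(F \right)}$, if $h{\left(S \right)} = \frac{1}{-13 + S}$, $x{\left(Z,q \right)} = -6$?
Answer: $- \frac{8283}{26} \approx -318.58$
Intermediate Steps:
$F = - \frac{13}{11}$ ($F = \frac{1}{\left(10 + 1\right) \left(-1\right)} + \frac{12}{-11} = \frac{1}{11} \left(-1\right) + 12 \left(- \frac{1}{11}\right) = \frac{1}{11} \left(-1\right) - \frac{12}{11} = - \frac{1}{11} - \frac{12}{11} = - \frac{13}{11} \approx -1.1818$)
$-319 + x{\left(23,14 \right)} h{\left(F \right)} = -319 - \frac{6}{-13 - \frac{13}{11}} = -319 - \frac{6}{- \frac{156}{11}} = -319 - - \frac{11}{26} = -319 + \frac{11}{26} = - \frac{8283}{26}$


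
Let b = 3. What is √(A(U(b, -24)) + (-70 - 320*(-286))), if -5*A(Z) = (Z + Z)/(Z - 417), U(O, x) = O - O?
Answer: 5*√3658 ≈ 302.41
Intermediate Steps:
U(O, x) = 0
A(Z) = -2*Z/(5*(-417 + Z)) (A(Z) = -(Z + Z)/(5*(Z - 417)) = -2*Z/(5*(-417 + Z)))
√(A(U(b, -24)) + (-70 - 320*(-286))) = √(-2*0/(-2085 + 5*0) + (-70 - 320*(-286))) = √(-2*0/(-2085 + 0) + (-70 + 91520)) = √(-2*0/(-2085) + 91450) = √(-2*0*(-1/2085) + 91450) = √(0 + 91450) = √91450 = 5*√3658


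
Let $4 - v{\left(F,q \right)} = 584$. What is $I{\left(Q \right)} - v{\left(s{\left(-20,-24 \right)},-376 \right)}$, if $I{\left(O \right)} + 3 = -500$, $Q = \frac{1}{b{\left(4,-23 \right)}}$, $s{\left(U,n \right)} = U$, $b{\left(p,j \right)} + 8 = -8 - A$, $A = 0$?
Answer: $77$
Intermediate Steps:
$b{\left(p,j \right)} = -16$ ($b{\left(p,j \right)} = -8 - 8 = -16$)
$Q = - \frac{1}{16}$ ($Q = \frac{1}{-16} = - \frac{1}{16} \approx -0.0625$)
$v{\left(F,q \right)} = -580$ ($v{\left(F,q \right)} = 4 - 584 = -580$)
$I{\left(O \right)} = -503$ ($I{\left(O \right)} = -3 - 500 = -503$)
$I{\left(Q \right)} - v{\left(s{\left(-20,-24 \right)},-376 \right)} = -503 - -580 = -503 + 580 = 77$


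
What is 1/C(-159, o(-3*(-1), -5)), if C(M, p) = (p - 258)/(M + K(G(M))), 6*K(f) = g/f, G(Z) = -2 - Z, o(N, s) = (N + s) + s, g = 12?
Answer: 24961/41605 ≈ 0.59995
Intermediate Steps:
o(N, s) = N + 2*s
K(f) = 2/f (K(f) = (12/f)/6 = 2/f)
C(M, p) = (-258 + p)/(M + 2/(-2 - M)) (C(M, p) = (p - 258)/(M + 2/(-2 - M)) = (-258 + p)/(M + 2/(-2 - M)))
1/C(-159, o(-3*(-1), -5)) = 1/((-258 + (-3*(-1) + 2*(-5)))*(2 - 159)/(-2 - 159*(2 - 159))) = 1/((-258 + (3 - 10))*(-157)/(-2 - 159*(-157))) = 1/((-258 - 7)*(-157)/(-2 + 24963)) = 1/(-265*(-157)/24961) = 1/((1/24961)*(-265)*(-157)) = 1/(41605/24961) = 24961/41605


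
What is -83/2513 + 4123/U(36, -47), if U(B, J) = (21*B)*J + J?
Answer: -13314156/89410027 ≈ -0.14891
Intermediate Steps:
U(B, J) = J + 21*B*J (U(B, J) = 21*B*J + J = J + 21*B*J)
-83/2513 + 4123/U(36, -47) = -83/2513 + 4123/((-47*(1 + 21*36))) = -83*1/2513 + 4123/((-47*(1 + 756))) = -83/2513 + 4123/((-47*757)) = -83/2513 + 4123/(-35579) = -83/2513 + 4123*(-1/35579) = -83/2513 - 4123/35579 = -13314156/89410027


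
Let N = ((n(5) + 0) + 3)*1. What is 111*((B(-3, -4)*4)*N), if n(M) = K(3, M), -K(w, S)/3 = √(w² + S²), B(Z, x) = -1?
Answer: -1332 + 1332*√34 ≈ 6434.8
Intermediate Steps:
K(w, S) = -3*√(S² + w²) (K(w, S) = -3*√(w² + S²) = -3*√(S² + w²))
n(M) = -3*√(9 + M²) (n(M) = -3*√(M² + 3²) = -3*√(M² + 9) = -3*√(9 + M²))
N = 3 - 3*√34 (N = ((-3*√(9 + 5²) + 0) + 3)*1 = ((-3*√(9 + 25) + 0) + 3)*1 = ((-3*√34 + 0) + 3)*1 = (-3*√34 + 3)*1 = (3 - 3*√34)*1 = 3 - 3*√34 ≈ -14.493)
111*((B(-3, -4)*4)*N) = 111*((-1*4)*(3 - 3*√34)) = 111*(-4*(3 - 3*√34)) = 111*(-12 + 12*√34) = -1332 + 1332*√34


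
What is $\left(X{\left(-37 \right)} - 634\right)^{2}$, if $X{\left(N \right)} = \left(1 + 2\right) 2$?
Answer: $394384$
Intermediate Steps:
$X{\left(N \right)} = 6$ ($X{\left(N \right)} = 3 \cdot 2 = 6$)
$\left(X{\left(-37 \right)} - 634\right)^{2} = \left(6 - 634\right)^{2} = \left(-628\right)^{2} = 394384$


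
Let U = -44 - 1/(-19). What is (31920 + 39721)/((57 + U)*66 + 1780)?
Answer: 1361179/50188 ≈ 27.122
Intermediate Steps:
U = -835/19 (U = -44 - 1*(-1/19) = -44 + 1/19 = -835/19 ≈ -43.947)
(31920 + 39721)/((57 + U)*66 + 1780) = (31920 + 39721)/((57 - 835/19)*66 + 1780) = 71641/((248/19)*66 + 1780) = 71641/(16368/19 + 1780) = 71641/(50188/19) = 71641*(19/50188) = 1361179/50188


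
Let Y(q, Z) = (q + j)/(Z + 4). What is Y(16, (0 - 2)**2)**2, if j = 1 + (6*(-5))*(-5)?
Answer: 27889/64 ≈ 435.77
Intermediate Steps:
j = 151 (j = 1 - 30*(-5) = 1 + 150 = 151)
Y(q, Z) = (151 + q)/(4 + Z) (Y(q, Z) = (q + 151)/(Z + 4) = (151 + q)/(4 + Z))
Y(16, (0 - 2)**2)**2 = ((151 + 16)/(4 + (0 - 2)**2))**2 = (167/(4 + (-2)**2))**2 = (167/(4 + 4))**2 = (167/8)**2 = 27889/64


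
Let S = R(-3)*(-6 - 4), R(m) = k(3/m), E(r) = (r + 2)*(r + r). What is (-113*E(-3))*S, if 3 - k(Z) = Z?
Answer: 27120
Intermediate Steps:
E(r) = 2*r*(2 + r) (E(r) = (2 + r)*(2*r) = 2*r*(2 + r))
k(Z) = 3 - Z
R(m) = 3 - 3/m
S = -40 (S = (3 - 3/(-3))*(-6 - 4) = (3 - 3*(-⅓))*(-10) = (3 + 1)*(-10) = 4*(-10) = -40)
(-113*E(-3))*S = -226*(-3)*(2 - 3)*(-40) = -226*(-3)*(-1)*(-40) = -113*6*(-40) = -678*(-40) = 27120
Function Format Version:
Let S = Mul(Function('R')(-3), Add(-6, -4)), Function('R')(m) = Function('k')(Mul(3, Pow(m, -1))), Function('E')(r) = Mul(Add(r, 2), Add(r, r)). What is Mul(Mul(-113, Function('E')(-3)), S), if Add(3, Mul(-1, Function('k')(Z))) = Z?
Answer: 27120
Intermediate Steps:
Function('E')(r) = Mul(2, r, Add(2, r)) (Function('E')(r) = Mul(Add(2, r), Mul(2, r)) = Mul(2, r, Add(2, r)))
Function('k')(Z) = Add(3, Mul(-1, Z))
Function('R')(m) = Add(3, Mul(-3, Pow(m, -1))) (Function('R')(m) = Add(3, Mul(-1, Mul(3, Pow(m, -1)))) = Add(3, Mul(-3, Pow(m, -1))))
S = -40 (S = Mul(Add(3, Mul(-3, Pow(-3, -1))), Add(-6, -4)) = Mul(Add(3, Mul(-3, Rational(-1, 3))), -10) = Mul(Add(3, 1), -10) = Mul(4, -10) = -40)
Mul(Mul(-113, Function('E')(-3)), S) = Mul(Mul(-113, Mul(2, -3, Add(2, -3))), -40) = Mul(Mul(-113, Mul(2, -3, -1)), -40) = Mul(Mul(-113, 6), -40) = Mul(-678, -40) = 27120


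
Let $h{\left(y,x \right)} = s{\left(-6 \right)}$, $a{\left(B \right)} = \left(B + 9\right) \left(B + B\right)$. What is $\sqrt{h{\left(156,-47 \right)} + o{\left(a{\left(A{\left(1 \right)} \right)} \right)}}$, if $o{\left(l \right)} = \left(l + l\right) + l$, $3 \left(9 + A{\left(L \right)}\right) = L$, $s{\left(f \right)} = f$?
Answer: $\frac{i \sqrt{210}}{3} \approx 4.8305 i$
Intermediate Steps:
$A{\left(L \right)} = -9 + \frac{L}{3}$
$a{\left(B \right)} = 2 B \left(9 + B\right)$ ($a{\left(B \right)} = \left(9 + B\right) 2 B = 2 B \left(9 + B\right)$)
$o{\left(l \right)} = 3 l$ ($o{\left(l \right)} = 2 l + l = 3 l$)
$h{\left(y,x \right)} = -6$
$\sqrt{h{\left(156,-47 \right)} + o{\left(a{\left(A{\left(1 \right)} \right)} \right)}} = \sqrt{-6 + 3 \cdot 2 \left(-9 + \frac{1}{3} \cdot 1\right) \left(9 + \left(-9 + \frac{1}{3} \cdot 1\right)\right)} = \sqrt{-6 + 3 \cdot 2 \left(-9 + \frac{1}{3}\right) \left(9 + \left(-9 + \frac{1}{3}\right)\right)} = \sqrt{-6 + 3 \cdot 2 \left(- \frac{26}{3}\right) \left(9 - \frac{26}{3}\right)} = \sqrt{-6 + 3 \cdot 2 \left(- \frac{26}{3}\right) \frac{1}{3}} = \sqrt{-6 + 3 \left(- \frac{52}{9}\right)} = \sqrt{-6 - \frac{52}{3}} = \sqrt{- \frac{70}{3}} = \frac{i \sqrt{210}}{3}$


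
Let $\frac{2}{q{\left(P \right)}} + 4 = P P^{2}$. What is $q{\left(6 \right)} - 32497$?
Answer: $- \frac{3444681}{106} \approx -32497.0$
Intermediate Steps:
$q{\left(P \right)} = \frac{2}{-4 + P^{3}}$ ($q{\left(P \right)} = \frac{2}{-4 + P P^{2}} = \frac{2}{-4 + P^{3}}$)
$q{\left(6 \right)} - 32497 = \frac{2}{-4 + 6^{3}} - 32497 = \frac{2}{-4 + 216} - 32497 = \frac{2}{212} - 32497 = 2 \cdot \frac{1}{212} - 32497 = \frac{1}{106} - 32497 = - \frac{3444681}{106}$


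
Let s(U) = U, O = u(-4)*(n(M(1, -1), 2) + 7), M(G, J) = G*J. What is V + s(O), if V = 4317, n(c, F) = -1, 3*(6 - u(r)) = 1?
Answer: 4351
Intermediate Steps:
u(r) = 17/3 (u(r) = 6 - ⅓*1 = 6 - ⅓ = 17/3)
O = 34 (O = 17*(-1 + 7)/3 = (17/3)*6 = 34)
V + s(O) = 4317 + 34 = 4351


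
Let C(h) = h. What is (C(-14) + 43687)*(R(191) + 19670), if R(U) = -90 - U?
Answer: 846775797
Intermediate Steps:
(C(-14) + 43687)*(R(191) + 19670) = (-14 + 43687)*((-90 - 1*191) + 19670) = 43673*((-90 - 191) + 19670) = 43673*(-281 + 19670) = 43673*19389 = 846775797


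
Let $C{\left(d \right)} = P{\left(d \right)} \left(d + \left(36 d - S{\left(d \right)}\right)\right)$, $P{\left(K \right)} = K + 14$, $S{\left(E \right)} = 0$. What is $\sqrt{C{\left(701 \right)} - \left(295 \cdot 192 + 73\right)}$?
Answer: $\sqrt{18488242} \approx 4299.8$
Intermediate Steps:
$P{\left(K \right)} = 14 + K$
$C{\left(d \right)} = 37 d \left(14 + d\right)$ ($C{\left(d \right)} = \left(14 + d\right) \left(d + \left(36 d - 0\right)\right) = \left(14 + d\right) \left(d + \left(36 d + 0\right)\right) = \left(14 + d\right) \left(d + 36 d\right) = \left(14 + d\right) 37 d = 37 d \left(14 + d\right)$)
$\sqrt{C{\left(701 \right)} - \left(295 \cdot 192 + 73\right)} = \sqrt{37 \cdot 701 \left(14 + 701\right) - \left(295 \cdot 192 + 73\right)} = \sqrt{37 \cdot 701 \cdot 715 - \left(56640 + 73\right)} = \sqrt{18544955 - 56713} = \sqrt{18488242}$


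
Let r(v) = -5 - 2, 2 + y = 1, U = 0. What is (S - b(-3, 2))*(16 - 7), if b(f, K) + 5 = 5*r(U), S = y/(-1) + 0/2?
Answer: 369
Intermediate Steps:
y = -1 (y = -2 + 1 = -1)
r(v) = -7
S = 1 (S = -1/(-1) + 0/2 = -1*(-1) + 0*(½) = 1 + 0 = 1)
b(f, K) = -40 (b(f, K) = -5 + 5*(-7) = -5 - 35 = -40)
(S - b(-3, 2))*(16 - 7) = (1 - 1*(-40))*(16 - 7) = (1 + 40)*9 = 41*9 = 369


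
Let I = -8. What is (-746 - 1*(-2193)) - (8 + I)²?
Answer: 1447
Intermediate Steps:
(-746 - 1*(-2193)) - (8 + I)² = (-746 - 1*(-2193)) - (8 - 8)² = (-746 + 2193) - 1*0² = 1447 - 1*0 = 1447 + 0 = 1447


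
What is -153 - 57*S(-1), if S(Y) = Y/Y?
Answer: -210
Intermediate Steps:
S(Y) = 1
-153 - 57*S(-1) = -153 - 57*1 = -153 - 57 = -210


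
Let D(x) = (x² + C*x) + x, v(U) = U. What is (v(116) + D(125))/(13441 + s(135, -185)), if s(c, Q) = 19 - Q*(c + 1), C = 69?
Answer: 24491/38620 ≈ 0.63415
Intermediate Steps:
D(x) = x² + 70*x (D(x) = (x² + 69*x) + x = x² + 70*x)
s(c, Q) = 19 - Q*(1 + c)
(v(116) + D(125))/(13441 + s(135, -185)) = (116 + 125*(70 + 125))/(13441 + (19 - 1*(-185) - 1*(-185)*135)) = (116 + 125*195)/(13441 + (19 + 185 + 24975)) = (116 + 24375)/(13441 + 25179) = 24491/38620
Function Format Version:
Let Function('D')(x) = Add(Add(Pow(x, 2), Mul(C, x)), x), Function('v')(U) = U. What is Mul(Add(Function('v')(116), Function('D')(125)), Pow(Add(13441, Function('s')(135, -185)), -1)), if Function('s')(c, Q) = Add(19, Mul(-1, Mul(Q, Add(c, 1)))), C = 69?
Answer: Rational(24491, 38620) ≈ 0.63415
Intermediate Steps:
Function('D')(x) = Add(Pow(x, 2), Mul(70, x)) (Function('D')(x) = Add(Add(Pow(x, 2), Mul(69, x)), x) = Add(Pow(x, 2), Mul(70, x)))
Function('s')(c, Q) = Add(19, Mul(-1, Q, Add(1, c))) (Function('s')(c, Q) = Add(19, Mul(-1, Mul(Q, Add(1, c)))) = Add(19, Mul(-1, Q, Add(1, c))))
Mul(Add(Function('v')(116), Function('D')(125)), Pow(Add(13441, Function('s')(135, -185)), -1)) = Mul(Add(116, Mul(125, Add(70, 125))), Pow(Add(13441, Add(19, Mul(-1, -185), Mul(-1, -185, 135))), -1)) = Mul(Add(116, Mul(125, 195)), Pow(Add(13441, Add(19, 185, 24975)), -1)) = Mul(Add(116, 24375), Pow(Add(13441, 25179), -1)) = Mul(24491, Pow(38620, -1)) = Mul(24491, Rational(1, 38620)) = Rational(24491, 38620)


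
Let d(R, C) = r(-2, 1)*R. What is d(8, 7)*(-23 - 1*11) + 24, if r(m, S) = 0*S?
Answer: 24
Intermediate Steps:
r(m, S) = 0
d(R, C) = 0 (d(R, C) = 0*R = 0)
d(8, 7)*(-23 - 1*11) + 24 = 0*(-23 - 1*11) + 24 = 0*(-23 - 11) + 24 = 0*(-34) + 24 = 0 + 24 = 24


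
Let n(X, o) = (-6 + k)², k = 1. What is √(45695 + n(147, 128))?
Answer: 6*√1270 ≈ 213.82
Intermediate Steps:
n(X, o) = 25 (n(X, o) = (-6 + 1)² = (-5)² = 25)
√(45695 + n(147, 128)) = √(45695 + 25) = √45720 = 6*√1270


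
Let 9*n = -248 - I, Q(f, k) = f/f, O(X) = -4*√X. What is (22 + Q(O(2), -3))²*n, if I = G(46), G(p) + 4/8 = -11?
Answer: -250217/18 ≈ -13901.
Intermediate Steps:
G(p) = -23/2 (G(p) = -½ - 11 = -23/2)
I = -23/2 ≈ -11.500
Q(f, k) = 1
n = -473/18 (n = (-248 - 1*(-23/2))/9 = (-248 + 23/2)/9 = (⅑)*(-473/2) = -473/18 ≈ -26.278)
(22 + Q(O(2), -3))²*n = (22 + 1)²*(-473/18) = 23²*(-473/18) = 529*(-473/18) = -250217/18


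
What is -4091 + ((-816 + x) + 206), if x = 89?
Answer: -4612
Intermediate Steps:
-4091 + ((-816 + x) + 206) = -4091 + ((-816 + 89) + 206) = -4091 + (-727 + 206) = -4091 - 521 = -4612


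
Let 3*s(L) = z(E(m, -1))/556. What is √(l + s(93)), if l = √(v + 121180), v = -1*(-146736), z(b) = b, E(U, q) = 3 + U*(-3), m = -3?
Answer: √(139 + 38642*√66979)/139 ≈ 22.751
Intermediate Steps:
E(U, q) = 3 - 3*U
v = 146736
s(L) = 1/139 (s(L) = ((3 - 3*(-3))/556)/3 = ((3 + 9)*(1/556))/3 = (12*(1/556))/3 = (⅓)*(3/139) = 1/139)
l = 2*√66979 (l = √(146736 + 121180) = √267916 = 2*√66979 ≈ 517.61)
√(l + s(93)) = √(2*√66979 + 1/139) = √(1/139 + 2*√66979)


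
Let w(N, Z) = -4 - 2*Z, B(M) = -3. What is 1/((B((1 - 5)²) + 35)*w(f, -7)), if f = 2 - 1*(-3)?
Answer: 1/320 ≈ 0.0031250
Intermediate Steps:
f = 5 (f = 2 + 3 = 5)
w(N, Z) = -4 - 2*Z
1/((B((1 - 5)²) + 35)*w(f, -7)) = 1/((-3 + 35)*(-4 - 2*(-7))) = 1/(32*(-4 + 14)) = 1/(32*10) = 1/320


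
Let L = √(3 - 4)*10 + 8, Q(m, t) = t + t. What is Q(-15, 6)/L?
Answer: 24/41 - 30*I/41 ≈ 0.58537 - 0.73171*I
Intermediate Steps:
Q(m, t) = 2*t
L = 8 + 10*I (L = √(-1)*10 + 8 = I*10 + 8 = 10*I + 8 = 8 + 10*I ≈ 8.0 + 10.0*I)
Q(-15, 6)/L = (2*6)/(8 + 10*I) = 12*((8 - 10*I)/164) = 3*(8 - 10*I)/41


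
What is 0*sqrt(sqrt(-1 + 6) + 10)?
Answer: 0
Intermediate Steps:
0*sqrt(sqrt(-1 + 6) + 10) = 0*sqrt(sqrt(5) + 10) = 0*sqrt(10 + sqrt(5)) = 0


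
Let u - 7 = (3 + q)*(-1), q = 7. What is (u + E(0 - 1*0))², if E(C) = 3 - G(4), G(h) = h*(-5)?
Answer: 400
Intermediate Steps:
u = -3 (u = 7 + (3 + 7)*(-1) = 7 + 10*(-1) = 7 - 10 = -3)
G(h) = -5*h
E(C) = 23 (E(C) = 3 - (-5)*4 = 3 - 1*(-20) = 3 + 20 = 23)
(u + E(0 - 1*0))² = (-3 + 23)² = 20² = 400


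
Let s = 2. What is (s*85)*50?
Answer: 8500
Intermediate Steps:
(s*85)*50 = (2*85)*50 = 170*50 = 8500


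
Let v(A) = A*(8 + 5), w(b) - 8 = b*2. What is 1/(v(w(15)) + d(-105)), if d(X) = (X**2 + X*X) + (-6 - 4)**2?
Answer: 1/22644 ≈ 4.4162e-5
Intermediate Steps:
w(b) = 8 + 2*b (w(b) = 8 + b*2 = 8 + 2*b)
v(A) = 13*A (v(A) = A*13 = 13*A)
d(X) = 100 + 2*X**2 (d(X) = (X**2 + X**2) + (-10)**2 = 2*X**2 + 100 = 100 + 2*X**2)
1/(v(w(15)) + d(-105)) = 1/(13*(8 + 2*15) + (100 + 2*(-105)**2)) = 1/(13*(8 + 30) + (100 + 2*11025)) = 1/(13*38 + (100 + 22050)) = 1/(494 + 22150) = 1/22644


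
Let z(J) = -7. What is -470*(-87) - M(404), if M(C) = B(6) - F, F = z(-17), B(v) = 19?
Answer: 40864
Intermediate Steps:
F = -7
M(C) = 26 (M(C) = 19 - 1*(-7) = 19 + 7 = 26)
-470*(-87) - M(404) = -470*(-87) - 1*26 = 40890 - 26 = 40864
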